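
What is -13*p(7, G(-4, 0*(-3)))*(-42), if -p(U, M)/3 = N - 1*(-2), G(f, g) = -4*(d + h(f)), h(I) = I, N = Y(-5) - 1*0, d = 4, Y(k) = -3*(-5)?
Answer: -27846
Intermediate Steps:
Y(k) = 15
N = 15 (N = 15 - 1*0 = 15 + 0 = 15)
G(f, g) = -16 - 4*f (G(f, g) = -4*(4 + f) = -16 - 4*f)
p(U, M) = -51 (p(U, M) = -3*(15 - 1*(-2)) = -3*(15 + 2) = -3*17 = -51)
-13*p(7, G(-4, 0*(-3)))*(-42) = -13*(-51)*(-42) = 663*(-42) = -27846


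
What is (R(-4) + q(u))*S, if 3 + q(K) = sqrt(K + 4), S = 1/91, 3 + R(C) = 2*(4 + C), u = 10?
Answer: -6/91 + sqrt(14)/91 ≈ -0.024817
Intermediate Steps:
R(C) = 5 + 2*C (R(C) = -3 + 2*(4 + C) = -3 + (8 + 2*C) = 5 + 2*C)
S = 1/91 ≈ 0.010989
q(K) = -3 + sqrt(4 + K) (q(K) = -3 + sqrt(K + 4) = -3 + sqrt(4 + K))
(R(-4) + q(u))*S = ((5 + 2*(-4)) + (-3 + sqrt(4 + 10)))*(1/91) = ((5 - 8) + (-3 + sqrt(14)))*(1/91) = (-3 + (-3 + sqrt(14)))*(1/91) = (-6 + sqrt(14))*(1/91) = -6/91 + sqrt(14)/91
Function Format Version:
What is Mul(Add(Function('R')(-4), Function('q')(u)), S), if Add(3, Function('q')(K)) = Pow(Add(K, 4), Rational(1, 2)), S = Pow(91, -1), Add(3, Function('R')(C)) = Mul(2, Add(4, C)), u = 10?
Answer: Add(Rational(-6, 91), Mul(Rational(1, 91), Pow(14, Rational(1, 2)))) ≈ -0.024817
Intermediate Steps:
Function('R')(C) = Add(5, Mul(2, C)) (Function('R')(C) = Add(-3, Mul(2, Add(4, C))) = Add(-3, Add(8, Mul(2, C))) = Add(5, Mul(2, C)))
S = Rational(1, 91) ≈ 0.010989
Function('q')(K) = Add(-3, Pow(Add(4, K), Rational(1, 2))) (Function('q')(K) = Add(-3, Pow(Add(K, 4), Rational(1, 2))) = Add(-3, Pow(Add(4, K), Rational(1, 2))))
Mul(Add(Function('R')(-4), Function('q')(u)), S) = Mul(Add(Add(5, Mul(2, -4)), Add(-3, Pow(Add(4, 10), Rational(1, 2)))), Rational(1, 91)) = Mul(Add(Add(5, -8), Add(-3, Pow(14, Rational(1, 2)))), Rational(1, 91)) = Mul(Add(-3, Add(-3, Pow(14, Rational(1, 2)))), Rational(1, 91)) = Mul(Add(-6, Pow(14, Rational(1, 2))), Rational(1, 91)) = Add(Rational(-6, 91), Mul(Rational(1, 91), Pow(14, Rational(1, 2))))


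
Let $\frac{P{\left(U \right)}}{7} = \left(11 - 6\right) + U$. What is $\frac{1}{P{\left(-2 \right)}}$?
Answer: $\frac{1}{21} \approx 0.047619$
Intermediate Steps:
$P{\left(U \right)} = 35 + 7 U$ ($P{\left(U \right)} = 7 \left(\left(11 - 6\right) + U\right) = 7 \left(5 + U\right) = 35 + 7 U$)
$\frac{1}{P{\left(-2 \right)}} = \frac{1}{35 + 7 \left(-2\right)} = \frac{1}{35 - 14} = \frac{1}{21}$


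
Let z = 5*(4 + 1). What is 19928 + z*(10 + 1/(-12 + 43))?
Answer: 625543/31 ≈ 20179.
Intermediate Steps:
z = 25 (z = 5*5 = 25)
19928 + z*(10 + 1/(-12 + 43)) = 19928 + 25*(10 + 1/(-12 + 43)) = 19928 + 25*(10 + 1/31) = 19928 + 25*(311/31) = 19928 + 7775/31 = 625543/31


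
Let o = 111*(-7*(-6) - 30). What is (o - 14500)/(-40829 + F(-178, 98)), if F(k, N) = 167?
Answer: 6584/20331 ≈ 0.32384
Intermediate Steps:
o = 1332 (o = 111*(42 - 30) = 111*12 = 1332)
(o - 14500)/(-40829 + F(-178, 98)) = (1332 - 14500)/(-40829 + 167) = -13168/(-40662) = -13168*(-1/40662) = 6584/20331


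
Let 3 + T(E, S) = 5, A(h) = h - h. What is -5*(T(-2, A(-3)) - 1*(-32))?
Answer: -170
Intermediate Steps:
A(h) = 0
T(E, S) = 2 (T(E, S) = -3 + 5 = 2)
-5*(T(-2, A(-3)) - 1*(-32)) = -5*(2 - 1*(-32)) = -5*(2 + 32) = -5*34 = -170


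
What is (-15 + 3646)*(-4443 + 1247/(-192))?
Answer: -3101974193/192 ≈ -1.6156e+7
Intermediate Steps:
(-15 + 3646)*(-4443 + 1247/(-192)) = 3631*(-4443 + 1247*(-1/192)) = 3631*(-4443 - 1247/192) = 3631*(-854303/192) = -3101974193/192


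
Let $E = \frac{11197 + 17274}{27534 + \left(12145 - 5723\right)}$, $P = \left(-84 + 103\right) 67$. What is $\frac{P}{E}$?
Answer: $\frac{43225988}{28471} \approx 1518.2$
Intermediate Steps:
$P = 1273$ ($P = 19 \cdot 67 = 1273$)
$E = \frac{28471}{33956}$ ($E = \frac{28471}{27534 + \left(12145 - 5723\right)} = \frac{28471}{27534 + 6422} = \frac{28471}{33956} \approx 0.83847$)
$\frac{P}{E} = \frac{1273}{\frac{28471}{33956}} = 1273 \cdot \frac{33956}{28471} = \frac{43225988}{28471}$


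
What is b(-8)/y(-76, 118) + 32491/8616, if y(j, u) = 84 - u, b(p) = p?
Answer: 586811/146472 ≈ 4.0063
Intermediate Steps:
b(-8)/y(-76, 118) + 32491/8616 = -8/(84 - 1*118) + 32491/8616 = -8/(84 - 118) + 32491*(1/8616) = -8/(-34) + 32491/8616 = -8*(-1/34) + 32491/8616 = 4/17 + 32491/8616 = 586811/146472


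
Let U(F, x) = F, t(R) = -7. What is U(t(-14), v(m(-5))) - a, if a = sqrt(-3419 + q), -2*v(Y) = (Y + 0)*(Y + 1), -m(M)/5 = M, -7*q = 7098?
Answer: -7 - I*sqrt(4433) ≈ -7.0 - 66.581*I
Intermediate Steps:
q = -1014 (q = -1/7*7098 = -1014)
m(M) = -5*M
v(Y) = -Y*(1 + Y)/2 (v(Y) = -(Y + 0)*(Y + 1)/2 = -Y*(1 + Y)/2)
a = I*sqrt(4433) (a = sqrt(-3419 - 1014) = sqrt(-4433) = I*sqrt(4433) ≈ 66.581*I)
U(t(-14), v(m(-5))) - a = -7 - I*sqrt(4433)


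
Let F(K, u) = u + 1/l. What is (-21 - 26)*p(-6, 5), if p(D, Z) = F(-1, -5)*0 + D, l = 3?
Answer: 282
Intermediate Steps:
F(K, u) = ⅓ + u (F(K, u) = u + 1/3 = u + ⅓ = ⅓ + u)
p(D, Z) = D (p(D, Z) = (⅓ - 5)*0 + D = -14/3*0 + D = 0 + D = D)
(-21 - 26)*p(-6, 5) = (-21 - 26)*(-6) = -47*(-6) = 282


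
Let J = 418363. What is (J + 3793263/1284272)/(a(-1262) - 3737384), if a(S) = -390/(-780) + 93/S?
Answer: -339033574079369/3028684575557520 ≈ -0.11194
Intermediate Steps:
a(S) = ½ + 93/S (a(S) = -390*(-1/780) + 93/S = ½ + 93/S)
(J + 3793263/1284272)/(a(-1262) - 3737384) = (418363 + 3793263/1284272)/((½)*(186 - 1262)/(-1262) - 3737384) = (418363 + 3793263*(1/1284272))/((½)*(-1/1262)*(-1076) - 3737384) = (418363 + 3793263/1284272)/(269/631 - 3737384) = 537295679999/(1284272*(-2358289035/631)) = (537295679999/1284272)*(-631/2358289035) = -339033574079369/3028684575557520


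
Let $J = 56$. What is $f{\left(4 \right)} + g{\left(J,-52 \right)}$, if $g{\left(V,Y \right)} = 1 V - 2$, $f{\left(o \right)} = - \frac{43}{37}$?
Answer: $\frac{1955}{37} \approx 52.838$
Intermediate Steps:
$f{\left(o \right)} = - \frac{43}{37}$ ($f{\left(o \right)} = \left(-43\right) \frac{1}{37} = - \frac{43}{37}$)
$g{\left(V,Y \right)} = -2 + V$ ($g{\left(V,Y \right)} = V - 2 = -2 + V$)
$f{\left(4 \right)} + g{\left(J,-52 \right)} = - \frac{43}{37} + \left(-2 + 56\right) = - \frac{43}{37} + 54 = \frac{1955}{37}$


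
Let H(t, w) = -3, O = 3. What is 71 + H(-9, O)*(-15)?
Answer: 116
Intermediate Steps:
71 + H(-9, O)*(-15) = 71 - 3*(-15) = 71 + 45 = 116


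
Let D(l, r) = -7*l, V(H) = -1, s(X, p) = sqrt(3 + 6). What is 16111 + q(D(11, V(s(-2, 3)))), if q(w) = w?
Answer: 16034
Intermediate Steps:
s(X, p) = 3 (s(X, p) = sqrt(9) = 3)
16111 + q(D(11, V(s(-2, 3)))) = 16111 - 7*11 = 16111 - 77 = 16034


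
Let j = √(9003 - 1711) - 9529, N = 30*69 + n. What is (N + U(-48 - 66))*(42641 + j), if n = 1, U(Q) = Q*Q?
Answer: 498898504 + 30134*√1823 ≈ 5.0019e+8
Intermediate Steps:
U(Q) = Q²
N = 2071 (N = 30*69 + 1 = 2070 + 1 = 2071)
j = -9529 + 2*√1823 (j = √7292 - 9529 = 2*√1823 - 9529 = -9529 + 2*√1823 ≈ -9443.6)
(N + U(-48 - 66))*(42641 + j) = (2071 + (-48 - 66)²)*(42641 + (-9529 + 2*√1823)) = (2071 + (-114)²)*(33112 + 2*√1823) = (2071 + 12996)*(33112 + 2*√1823) = 15067*(33112 + 2*√1823) = 498898504 + 30134*√1823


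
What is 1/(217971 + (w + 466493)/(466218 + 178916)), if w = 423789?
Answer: 322567/70310696698 ≈ 4.5877e-6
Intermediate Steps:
1/(217971 + (w + 466493)/(466218 + 178916)) = 1/(217971 + (423789 + 466493)/(466218 + 178916)) = 1/(217971 + 890282/645134) = 1/(217971 + 890282*(1/645134)) = 1/(217971 + 445141/322567) = 1/(70310696698/322567) = 322567/70310696698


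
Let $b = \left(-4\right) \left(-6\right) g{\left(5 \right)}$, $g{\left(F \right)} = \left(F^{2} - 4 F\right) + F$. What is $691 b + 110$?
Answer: $165950$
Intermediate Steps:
$g{\left(F \right)} = F^{2} - 3 F$
$b = 240$ ($b = \left(-4\right) \left(-6\right) 5 \left(-3 + 5\right) = 24 \cdot 5 \cdot 2 = 24 \cdot 10 = 240$)
$691 b + 110 = 691 \cdot 240 + 110 = 165840 + 110 = 165950$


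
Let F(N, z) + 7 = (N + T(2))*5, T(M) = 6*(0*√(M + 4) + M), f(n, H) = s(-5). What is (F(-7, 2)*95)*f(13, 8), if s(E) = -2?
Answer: -3420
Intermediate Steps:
f(n, H) = -2
T(M) = 6*M (T(M) = 6*(0*√(4 + M) + M) = 6*(0 + M) = 6*M)
F(N, z) = 53 + 5*N (F(N, z) = -7 + (N + 6*2)*5 = -7 + (N + 12)*5 = -7 + (12 + N)*5 = -7 + (60 + 5*N) = 53 + 5*N)
(F(-7, 2)*95)*f(13, 8) = ((53 + 5*(-7))*95)*(-2) = ((53 - 35)*95)*(-2) = (18*95)*(-2) = 1710*(-2) = -3420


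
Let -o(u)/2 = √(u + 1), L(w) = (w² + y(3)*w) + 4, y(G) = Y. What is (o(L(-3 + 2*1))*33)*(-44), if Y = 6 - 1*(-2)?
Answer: 2904*I*√2 ≈ 4106.9*I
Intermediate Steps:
Y = 8 (Y = 6 + 2 = 8)
y(G) = 8
L(w) = 4 + w² + 8*w (L(w) = (w² + 8*w) + 4 = 4 + w² + 8*w)
o(u) = -2*√(1 + u) (o(u) = -2*√(u + 1) = -2*√(1 + u))
(o(L(-3 + 2*1))*33)*(-44) = (-2*√(1 + (4 + (-3 + 2*1)² + 8*(-3 + 2*1)))*33)*(-44) = (-2*√(1 + (4 + (-3 + 2)² + 8*(-3 + 2)))*33)*(-44) = (-2*√(1 + (4 + (-1)² + 8*(-1)))*33)*(-44) = (-2*√(1 + (4 + 1 - 8))*33)*(-44) = (-2*√(1 - 3)*33)*(-44) = (-2*I*√2*33)*(-44) = -66*I*√2*(-44) = 2904*I*√2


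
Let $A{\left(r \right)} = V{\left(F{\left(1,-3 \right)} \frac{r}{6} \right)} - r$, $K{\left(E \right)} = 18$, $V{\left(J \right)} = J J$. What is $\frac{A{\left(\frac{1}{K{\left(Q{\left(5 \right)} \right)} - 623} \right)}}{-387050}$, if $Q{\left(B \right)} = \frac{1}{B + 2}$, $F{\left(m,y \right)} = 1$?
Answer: $- \frac{21781}{5100119145000} \approx -4.2707 \cdot 10^{-9}$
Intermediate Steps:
$Q{\left(B \right)} = \frac{1}{2 + B}$
$V{\left(J \right)} = J^{2}$
$A{\left(r \right)} = - r + \frac{r^{2}}{36}$ ($A{\left(r \right)} = \left(1 \frac{r}{6}\right)^{2} - r = \left(\frac{r}{6}\right)^{2} - r = \frac{r^{2}}{36} - r = - r + \frac{r^{2}}{36}$)
$\frac{A{\left(\frac{1}{K{\left(Q{\left(5 \right)} \right)} - 623} \right)}}{-387050} = \frac{\frac{1}{36} \frac{1}{18 - 623} \left(-36 + \frac{1}{18 - 623}\right)}{-387050} = \frac{-36 + \frac{1}{-605}}{36 \left(-605\right)} \left(- \frac{1}{387050}\right) = \frac{1}{36} \left(- \frac{1}{605}\right) \left(-36 - \frac{1}{605}\right) \left(- \frac{1}{387050}\right) = \frac{1}{36} \left(- \frac{1}{605}\right) \left(- \frac{21781}{605}\right) \left(- \frac{1}{387050}\right) = \frac{21781}{13176900} \left(- \frac{1}{387050}\right) = - \frac{21781}{5100119145000}$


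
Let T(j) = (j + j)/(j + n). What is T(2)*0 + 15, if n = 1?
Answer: 15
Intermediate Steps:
T(j) = 2*j/(1 + j) (T(j) = (j + j)/(j + 1) = (2*j)/(1 + j) = 2*j/(1 + j))
T(2)*0 + 15 = (2*2/(1 + 2))*0 + 15 = (2*2/3)*0 + 15 = (2*2*(⅓))*0 + 15 = (4/3)*0 + 15 = 0 + 15 = 15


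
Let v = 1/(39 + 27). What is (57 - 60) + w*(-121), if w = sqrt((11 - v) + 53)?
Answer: -3 - 11*sqrt(278718)/6 ≈ -970.89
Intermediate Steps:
v = 1/66 ≈ 0.015152
w = sqrt(278718)/66 (w = sqrt((11 - 1*1/66) + 53) = sqrt((11 - 1/66) + 53) = sqrt(725/66 + 53) = sqrt(4223/66) = sqrt(278718)/66 ≈ 7.9991)
(57 - 60) + w*(-121) = (57 - 60) + (sqrt(278718)/66)*(-121) = -3 - 11*sqrt(278718)/6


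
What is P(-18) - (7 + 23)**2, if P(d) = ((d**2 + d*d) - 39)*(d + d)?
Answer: -22824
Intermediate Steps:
P(d) = 2*d*(-39 + 2*d**2) (P(d) = ((d**2 + d**2) - 39)*(2*d) = (2*d**2 - 39)*(2*d) = (-39 + 2*d**2)*(2*d) = 2*d*(-39 + 2*d**2))
P(-18) - (7 + 23)**2 = (-78*(-18) + 4*(-18)**3) - (7 + 23)**2 = (1404 + 4*(-5832)) - 1*30**2 = (1404 - 23328) - 1*900 = -21924 - 900 = -22824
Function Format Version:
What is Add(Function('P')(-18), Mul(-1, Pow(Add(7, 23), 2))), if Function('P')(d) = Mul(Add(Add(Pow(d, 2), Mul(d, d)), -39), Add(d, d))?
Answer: -22824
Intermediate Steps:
Function('P')(d) = Mul(2, d, Add(-39, Mul(2, Pow(d, 2)))) (Function('P')(d) = Mul(Add(Add(Pow(d, 2), Pow(d, 2)), -39), Mul(2, d)) = Mul(Add(Mul(2, Pow(d, 2)), -39), Mul(2, d)) = Mul(Add(-39, Mul(2, Pow(d, 2))), Mul(2, d)) = Mul(2, d, Add(-39, Mul(2, Pow(d, 2)))))
Add(Function('P')(-18), Mul(-1, Pow(Add(7, 23), 2))) = Add(Add(Mul(-78, -18), Mul(4, Pow(-18, 3))), Mul(-1, Pow(Add(7, 23), 2))) = Add(Add(1404, Mul(4, -5832)), Mul(-1, Pow(30, 2))) = Add(Add(1404, -23328), Mul(-1, 900)) = Add(-21924, -900) = -22824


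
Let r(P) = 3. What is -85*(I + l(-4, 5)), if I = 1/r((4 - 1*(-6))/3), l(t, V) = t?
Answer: 935/3 ≈ 311.67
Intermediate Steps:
I = 1/3 ≈ 0.33333
-85*(I + l(-4, 5)) = -85*(1/3 - 4) = -85*(-11/3) = 935/3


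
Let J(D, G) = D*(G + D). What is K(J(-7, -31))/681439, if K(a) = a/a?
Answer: 1/681439 ≈ 1.4675e-6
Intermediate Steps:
J(D, G) = D*(D + G)
K(a) = 1
K(J(-7, -31))/681439 = 1/681439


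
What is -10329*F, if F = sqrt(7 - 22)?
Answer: -10329*I*sqrt(15) ≈ -40004.0*I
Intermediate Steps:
F = I*sqrt(15) (F = sqrt(-15) = I*sqrt(15) ≈ 3.873*I)
-10329*F = -10329*I*sqrt(15)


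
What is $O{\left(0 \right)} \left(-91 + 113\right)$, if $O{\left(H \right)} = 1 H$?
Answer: $0$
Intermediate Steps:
$O{\left(H \right)} = H$
$O{\left(0 \right)} \left(-91 + 113\right) = 0 \left(-91 + 113\right) = 0 \cdot 22 = 0$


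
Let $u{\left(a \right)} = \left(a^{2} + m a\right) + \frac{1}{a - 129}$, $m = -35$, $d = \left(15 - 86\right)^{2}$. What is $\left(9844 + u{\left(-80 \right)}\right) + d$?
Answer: $\frac{5033764}{209} \approx 24085.0$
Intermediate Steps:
$d = 5041$ ($d = \left(-71\right)^{2} = 5041$)
$u{\left(a \right)} = a^{2} + \frac{1}{-129 + a} - 35 a$ ($u{\left(a \right)} = \left(a^{2} - 35 a\right) + \frac{1}{a - 129} = \left(a^{2} - 35 a\right) + \frac{1}{-129 + a} = a^{2} + \frac{1}{-129 + a} - 35 a$)
$\left(9844 + u{\left(-80 \right)}\right) + d = \left(9844 + \frac{1 + \left(-80\right)^{3} - 164 \left(-80\right)^{2} + 4515 \left(-80\right)}{-129 - 80}\right) + 5041 = \left(9844 + \frac{1 - 512000 - 1049600 - 361200}{-209}\right) + 5041 = \left(9844 - \frac{1 - 512000 - 1049600 - 361200}{209}\right) + 5041 = \left(9844 - - \frac{1922799}{209}\right) + 5041 = \left(9844 + \frac{1922799}{209}\right) + 5041 = \frac{3980195}{209} + 5041 = \frac{5033764}{209}$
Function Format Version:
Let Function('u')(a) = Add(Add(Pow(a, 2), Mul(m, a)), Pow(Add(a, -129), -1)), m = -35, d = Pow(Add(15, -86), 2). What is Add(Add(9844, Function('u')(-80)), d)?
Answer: Rational(5033764, 209) ≈ 24085.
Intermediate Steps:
d = 5041 (d = Pow(-71, 2) = 5041)
Function('u')(a) = Add(Pow(a, 2), Pow(Add(-129, a), -1), Mul(-35, a)) (Function('u')(a) = Add(Add(Pow(a, 2), Mul(-35, a)), Pow(Add(a, -129), -1)) = Add(Add(Pow(a, 2), Mul(-35, a)), Pow(Add(-129, a), -1)) = Add(Pow(a, 2), Pow(Add(-129, a), -1), Mul(-35, a)))
Add(Add(9844, Function('u')(-80)), d) = Add(Add(9844, Mul(Pow(Add(-129, -80), -1), Add(1, Pow(-80, 3), Mul(-164, Pow(-80, 2)), Mul(4515, -80)))), 5041) = Add(Add(9844, Mul(Pow(-209, -1), Add(1, -512000, Mul(-164, 6400), -361200))), 5041) = Add(Add(9844, Mul(Rational(-1, 209), Add(1, -512000, -1049600, -361200))), 5041) = Add(Add(9844, Mul(Rational(-1, 209), -1922799)), 5041) = Add(Add(9844, Rational(1922799, 209)), 5041) = Add(Rational(3980195, 209), 5041) = Rational(5033764, 209)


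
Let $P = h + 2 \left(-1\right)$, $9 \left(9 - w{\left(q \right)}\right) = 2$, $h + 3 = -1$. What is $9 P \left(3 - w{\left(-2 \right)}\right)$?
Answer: $312$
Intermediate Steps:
$h = -4$ ($h = -3 - 1 = -4$)
$w{\left(q \right)} = \frac{79}{9}$ ($w{\left(q \right)} = 9 - \frac{2}{9} = \frac{79}{9}$)
$P = -6$ ($P = -4 + 2 \left(-1\right) = -4 - 2 = -6$)
$9 P \left(3 - w{\left(-2 \right)}\right) = 9 \left(-6\right) \left(3 - \frac{79}{9}\right) = - 54 \left(3 - \frac{79}{9}\right) = \left(-54\right) \left(- \frac{52}{9}\right) = 312$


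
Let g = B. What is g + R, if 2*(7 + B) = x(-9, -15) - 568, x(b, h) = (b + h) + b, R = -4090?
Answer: -8795/2 ≈ -4397.5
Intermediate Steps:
x(b, h) = h + 2*b
B = -615/2 (B = -7 + ((-15 + 2*(-9)) - 568)/2 = -7 + ((-15 - 18) - 568)/2 = -7 + (-33 - 568)/2 = -7 + (½)*(-601) = -7 - 601/2 = -615/2 ≈ -307.50)
g = -615/2 ≈ -307.50
g + R = -615/2 - 4090 = -8795/2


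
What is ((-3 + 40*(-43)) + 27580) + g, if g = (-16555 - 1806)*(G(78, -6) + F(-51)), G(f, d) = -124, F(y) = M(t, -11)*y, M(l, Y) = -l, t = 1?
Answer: 1366210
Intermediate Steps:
F(y) = -y (F(y) = (-1*1)*y = -y)
g = 1340353 (g = (-16555 - 1806)*(-124 - 1*(-51)) = -18361*(-124 + 51) = -18361*(-73) = 1340353)
((-3 + 40*(-43)) + 27580) + g = ((-3 + 40*(-43)) + 27580) + 1340353 = ((-3 - 1720) + 27580) + 1340353 = (-1723 + 27580) + 1340353 = 25857 + 1340353 = 1366210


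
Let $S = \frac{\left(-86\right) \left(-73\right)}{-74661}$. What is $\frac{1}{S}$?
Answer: $- \frac{74661}{6278} \approx -11.892$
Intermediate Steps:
$S = - \frac{6278}{74661}$ ($S = 6278 \left(- \frac{1}{74661}\right) = - \frac{6278}{74661} \approx -0.084087$)
$\frac{1}{S} = \frac{1}{- \frac{6278}{74661}} = - \frac{74661}{6278}$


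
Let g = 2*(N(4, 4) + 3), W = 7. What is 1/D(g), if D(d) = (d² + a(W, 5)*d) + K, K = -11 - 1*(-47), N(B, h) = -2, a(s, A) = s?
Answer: 1/54 ≈ 0.018519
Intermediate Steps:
K = 36 (K = -11 + 47 = 36)
g = 2 (g = 2*(-2 + 3) = 2*1 = 2)
D(d) = 36 + d² + 7*d (D(d) = (d² + 7*d) + 36 = 36 + d² + 7*d)
1/D(g) = 1/(36 + 2² + 7*2) = 1/(36 + 4 + 14) = 1/54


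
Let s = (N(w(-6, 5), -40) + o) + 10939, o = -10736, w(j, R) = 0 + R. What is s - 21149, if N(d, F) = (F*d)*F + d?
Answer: -12941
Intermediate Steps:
w(j, R) = R
N(d, F) = d + d*F² (N(d, F) = d*F² + d = d + d*F²)
s = 8208 (s = (5*(1 + (-40)²) - 10736) + 10939 = (5*(1 + 1600) - 10736) + 10939 = (5*1601 - 10736) + 10939 = (8005 - 10736) + 10939 = -2731 + 10939 = 8208)
s - 21149 = 8208 - 21149 = -12941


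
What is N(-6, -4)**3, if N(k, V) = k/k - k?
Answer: 343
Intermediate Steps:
N(k, V) = 1 - k
N(-6, -4)**3 = (1 - 1*(-6))**3 = (1 + 6)**3 = 7**3 = 343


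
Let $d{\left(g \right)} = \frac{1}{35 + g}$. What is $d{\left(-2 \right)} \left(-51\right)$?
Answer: $- \frac{17}{11} \approx -1.5455$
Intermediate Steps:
$d{\left(-2 \right)} \left(-51\right) = \frac{1}{35 - 2} \left(-51\right) = \frac{1}{33} \left(-51\right) = - \frac{17}{11}$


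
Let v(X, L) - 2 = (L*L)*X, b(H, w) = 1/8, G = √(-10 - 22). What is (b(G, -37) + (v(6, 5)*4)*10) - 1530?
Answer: 36401/8 ≈ 4550.1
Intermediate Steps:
G = 4*I*√2 (G = √(-32) = 4*I*√2 ≈ 5.6569*I)
b(H, w) = ⅛
v(X, L) = 2 + X*L² (v(X, L) = 2 + (L*L)*X = 2 + L²*X = 2 + X*L²)
(b(G, -37) + (v(6, 5)*4)*10) - 1530 = (⅛ + ((2 + 6*5²)*4)*10) - 1530 = (⅛ + ((2 + 6*25)*4)*10) - 1530 = (⅛ + ((2 + 150)*4)*10) - 1530 = (⅛ + (152*4)*10) - 1530 = (⅛ + 608*10) - 1530 = (⅛ + 6080) - 1530 = 48641/8 - 1530 = 36401/8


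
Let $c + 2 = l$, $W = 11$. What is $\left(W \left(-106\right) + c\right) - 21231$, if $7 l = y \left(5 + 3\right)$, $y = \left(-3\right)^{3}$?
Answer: $- \frac{157009}{7} \approx -22430.0$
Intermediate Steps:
$y = -27$
$l = - \frac{216}{7}$ ($l = \frac{\left(-27\right) \left(5 + 3\right)}{7} = \frac{\left(-27\right) 8}{7} = \frac{1}{7} \left(-216\right) = - \frac{216}{7} \approx -30.857$)
$c = - \frac{230}{7}$ ($c = -2 - \frac{216}{7} = - \frac{230}{7} \approx -32.857$)
$\left(W \left(-106\right) + c\right) - 21231 = \left(11 \left(-106\right) - \frac{230}{7}\right) - 21231 = \left(-1166 - \frac{230}{7}\right) - 21231 = - \frac{8392}{7} - 21231 = - \frac{157009}{7}$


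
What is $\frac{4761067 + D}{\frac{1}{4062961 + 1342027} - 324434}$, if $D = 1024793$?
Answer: $- \frac{10424167956560}{584520625597} \approx -17.834$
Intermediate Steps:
$\frac{4761067 + D}{\frac{1}{4062961 + 1342027} - 324434} = \frac{4761067 + 1024793}{\frac{1}{4062961 + 1342027} - 324434} = \frac{5785860}{\frac{1}{5404988} - 324434} = \frac{5785860}{- \frac{1753561876791}{5404988}} = 5785860 \left(- \frac{5404988}{1753561876791}\right) = - \frac{10424167956560}{584520625597}$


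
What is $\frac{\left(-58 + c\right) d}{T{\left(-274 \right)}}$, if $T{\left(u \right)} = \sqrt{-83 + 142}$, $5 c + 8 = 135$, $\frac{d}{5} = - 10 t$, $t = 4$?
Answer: $\frac{6520 \sqrt{59}}{59} \approx 848.83$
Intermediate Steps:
$d = -200$ ($d = 5 \left(\left(-10\right) 4\right) = 5 \left(-40\right) = -200$)
$c = \frac{127}{5}$ ($c = - \frac{8}{5} + \frac{1}{5} \cdot 135 = - \frac{8}{5} + 27 = \frac{127}{5} \approx 25.4$)
$T{\left(u \right)} = \sqrt{59}$
$\frac{\left(-58 + c\right) d}{T{\left(-274 \right)}} = \frac{\left(-58 + \frac{127}{5}\right) \left(-200\right)}{\sqrt{59}} = \left(- \frac{163}{5}\right) \left(-200\right) \frac{\sqrt{59}}{59} = 6520 \frac{\sqrt{59}}{59} = \frac{6520 \sqrt{59}}{59}$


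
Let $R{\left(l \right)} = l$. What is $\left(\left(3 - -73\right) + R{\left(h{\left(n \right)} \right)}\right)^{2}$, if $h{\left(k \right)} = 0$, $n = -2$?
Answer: $5776$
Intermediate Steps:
$\left(\left(3 - -73\right) + R{\left(h{\left(n \right)} \right)}\right)^{2} = \left(\left(3 - -73\right) + 0\right)^{2} = \left(\left(3 + 73\right) + 0\right)^{2} = \left(76 + 0\right)^{2} = 76^{2} = 5776$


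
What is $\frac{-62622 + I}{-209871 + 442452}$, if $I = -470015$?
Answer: $- \frac{532637}{232581} \approx -2.2901$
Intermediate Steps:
$\frac{-62622 + I}{-209871 + 442452} = \frac{-62622 - 470015}{-209871 + 442452} = - \frac{532637}{232581}$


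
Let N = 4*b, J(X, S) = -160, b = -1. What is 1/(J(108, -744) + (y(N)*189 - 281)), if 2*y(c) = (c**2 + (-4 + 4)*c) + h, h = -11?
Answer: 2/63 ≈ 0.031746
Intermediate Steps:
N = -4 (N = 4*(-1) = -4)
y(c) = -11/2 + c**2/2 (y(c) = ((c**2 + (-4 + 4)*c) - 11)/2 = ((c**2 + 0*c) - 11)/2 = ((c**2 + 0) - 11)/2 = (c**2 - 11)/2 = (-11 + c**2)/2 = -11/2 + c**2/2)
1/(J(108, -744) + (y(N)*189 - 281)) = 1/(-160 + ((-11/2 + (1/2)*(-4)**2)*189 - 281)) = 1/(-160 + ((-11/2 + (1/2)*16)*189 - 281)) = 1/(-160 + ((-11/2 + 8)*189 - 281)) = 1/(-160 + ((5/2)*189 - 281)) = 1/(-160 + (945/2 - 281)) = 1/(-160 + 383/2) = 1/(63/2) = 2/63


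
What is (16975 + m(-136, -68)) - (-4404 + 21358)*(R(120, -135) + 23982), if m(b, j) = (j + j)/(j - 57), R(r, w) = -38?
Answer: -50741199989/125 ≈ -4.0593e+8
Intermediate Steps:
m(b, j) = 2*j/(-57 + j) (m(b, j) = (2*j)/(-57 + j) = 2*j/(-57 + j))
(16975 + m(-136, -68)) - (-4404 + 21358)*(R(120, -135) + 23982) = (16975 + 2*(-68)/(-57 - 68)) - (-4404 + 21358)*(-38 + 23982) = (16975 + 2*(-68)/(-125)) - 16954*23944 = (16975 + 2*(-68)*(-1/125)) - 1*405946576 = (16975 + 136/125) - 405946576 = 2122011/125 - 405946576 = -50741199989/125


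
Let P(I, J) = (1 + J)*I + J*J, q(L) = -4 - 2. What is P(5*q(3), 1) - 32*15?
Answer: -539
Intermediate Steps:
q(L) = -6
P(I, J) = J² + I*(1 + J) (P(I, J) = I*(1 + J) + J² = J² + I*(1 + J))
P(5*q(3), 1) - 32*15 = (5*(-6) + 1² + (5*(-6))*1) - 32*15 = (-30 + 1 - 30*1) - 480 = (-30 + 1 - 30) - 480 = -59 - 480 = -539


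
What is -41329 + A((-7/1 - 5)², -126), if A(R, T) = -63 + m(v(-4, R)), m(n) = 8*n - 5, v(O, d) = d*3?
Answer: -37941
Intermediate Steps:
v(O, d) = 3*d
m(n) = -5 + 8*n
A(R, T) = -68 + 24*R (A(R, T) = -63 + (-5 + 8*(3*R)) = -63 + (-5 + 24*R) = -68 + 24*R)
-41329 + A((-7/1 - 5)², -126) = -41329 + (-68 + 24*(-7/1 - 5)²) = -41329 + (-68 + 24*(-7*1 - 5)²) = -41329 + (-68 + 24*(-7 - 5)²) = -41329 + (-68 + 24*(-12)²) = -41329 + (-68 + 24*144) = -41329 + (-68 + 3456) = -41329 + 3388 = -37941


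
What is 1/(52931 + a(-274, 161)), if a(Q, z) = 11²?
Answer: 1/53052 ≈ 1.8849e-5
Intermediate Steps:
a(Q, z) = 121
1/(52931 + a(-274, 161)) = 1/(52931 + 121) = 1/53052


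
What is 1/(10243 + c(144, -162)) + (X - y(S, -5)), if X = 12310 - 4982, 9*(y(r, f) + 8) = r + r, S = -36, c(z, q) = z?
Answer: 76282129/10387 ≈ 7344.0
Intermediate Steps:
y(r, f) = -8 + 2*r/9 (y(r, f) = -8 + (r + r)/9 = -8 + (2*r)/9 = -8 + 2*r/9)
X = 7328
1/(10243 + c(144, -162)) + (X - y(S, -5)) = 1/(10243 + 144) + (7328 - (-8 + (2/9)*(-36))) = 1/10387 + (7328 - (-8 - 8)) = 1/10387 + (7328 - 1*(-16)) = 1/10387 + (7328 + 16) = 1/10387 + 7344 = 76282129/10387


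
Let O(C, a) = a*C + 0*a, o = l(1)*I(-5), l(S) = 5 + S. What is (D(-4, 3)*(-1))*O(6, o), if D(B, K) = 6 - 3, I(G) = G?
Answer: 540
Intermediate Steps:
D(B, K) = 3
o = -30 (o = (5 + 1)*(-5) = 6*(-5) = -30)
O(C, a) = C*a (O(C, a) = C*a + 0 = C*a)
(D(-4, 3)*(-1))*O(6, o) = (3*(-1))*(6*(-30)) = -3*(-180) = 540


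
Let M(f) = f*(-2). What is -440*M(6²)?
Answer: 31680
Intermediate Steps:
M(f) = -2*f
-440*M(6²) = -(-880)*6² = -(-880)*36 = -440*(-72) = 31680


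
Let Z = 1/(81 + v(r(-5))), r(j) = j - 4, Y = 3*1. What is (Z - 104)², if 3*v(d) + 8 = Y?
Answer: 612513001/56644 ≈ 10813.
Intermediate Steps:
Y = 3
r(j) = -4 + j
v(d) = -5/3 (v(d) = -8/3 + (⅓)*3 = -8/3 + 1 = -5/3)
Z = 3/238 (Z = 1/(81 - 5/3) = 1/(238/3) = 3/238 ≈ 0.012605)
(Z - 104)² = (3/238 - 104)² = (-24749/238)² = 612513001/56644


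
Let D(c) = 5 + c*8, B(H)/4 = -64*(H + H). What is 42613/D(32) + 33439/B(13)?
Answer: 274904549/1737216 ≈ 158.24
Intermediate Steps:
B(H) = -512*H (B(H) = 4*(-64*(H + H)) = 4*(-128*H) = -512*H)
D(c) = 5 + 8*c
42613/D(32) + 33439/B(13) = 42613/(5 + 8*32) + 33439/((-512*13)) = 42613/(5 + 256) + 33439/(-6656) = 42613/261 + 33439*(-1/6656) = 42613*(1/261) - 33439/6656 = 42613/261 - 33439/6656 = 274904549/1737216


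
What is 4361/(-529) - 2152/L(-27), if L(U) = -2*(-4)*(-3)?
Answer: 129218/1587 ≈ 81.423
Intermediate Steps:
L(U) = -24 (L(U) = 8*(-3) = -24)
4361/(-529) - 2152/L(-27) = 4361/(-529) - 2152/(-24) = 4361*(-1/529) - 2152*(-1/24) = -4361/529 + 269/3 = 129218/1587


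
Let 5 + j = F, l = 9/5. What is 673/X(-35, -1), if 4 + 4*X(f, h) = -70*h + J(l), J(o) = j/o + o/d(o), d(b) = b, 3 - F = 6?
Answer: 24228/563 ≈ 43.034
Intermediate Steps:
F = -3 (F = 3 - 1*6 = 3 - 6 = -3)
l = 9/5 (l = 9*(⅕) = 9/5 ≈ 1.8000)
j = -8 (j = -5 - 3 = -8)
J(o) = 1 - 8/o (J(o) = -8/o + o/o = -8/o + 1 = 1 - 8/o)
X(f, h) = -67/36 - 35*h/2 (X(f, h) = -1 + (-70*h + (-8 + 9/5)/(9/5))/4 = -1 + (-70*h + (5/9)*(-31/5))/4 = -1 + (-70*h - 31/9)/4 = -1 + (-31/9 - 70*h)/4 = -1 + (-31/36 - 35*h/2) = -67/36 - 35*h/2)
673/X(-35, -1) = 673/(-67/36 - 35/2*(-1)) = 673/(-67/36 + 35/2) = 673/(563/36) = 673*(36/563) = 24228/563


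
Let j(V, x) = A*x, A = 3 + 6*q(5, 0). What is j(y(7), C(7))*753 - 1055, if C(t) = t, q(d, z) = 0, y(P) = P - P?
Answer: 14758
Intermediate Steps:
y(P) = 0
A = 3 (A = 3 + 6*0 = 3 + 0 = 3)
j(V, x) = 3*x
j(y(7), C(7))*753 - 1055 = (3*7)*753 - 1055 = 21*753 - 1055 = 15813 - 1055 = 14758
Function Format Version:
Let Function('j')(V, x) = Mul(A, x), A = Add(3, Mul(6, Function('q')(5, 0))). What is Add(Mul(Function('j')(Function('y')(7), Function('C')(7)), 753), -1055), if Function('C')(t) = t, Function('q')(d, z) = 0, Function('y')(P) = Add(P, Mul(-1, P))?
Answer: 14758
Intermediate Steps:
Function('y')(P) = 0
A = 3 (A = Add(3, Mul(6, 0)) = Add(3, 0) = 3)
Function('j')(V, x) = Mul(3, x)
Add(Mul(Function('j')(Function('y')(7), Function('C')(7)), 753), -1055) = Add(Mul(Mul(3, 7), 753), -1055) = Add(Mul(21, 753), -1055) = Add(15813, -1055) = 14758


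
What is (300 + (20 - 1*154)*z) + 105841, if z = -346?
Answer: 152505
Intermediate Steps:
(300 + (20 - 1*154)*z) + 105841 = (300 + (20 - 1*154)*(-346)) + 105841 = (300 + (20 - 154)*(-346)) + 105841 = (300 - 134*(-346)) + 105841 = (300 + 46364) + 105841 = 46664 + 105841 = 152505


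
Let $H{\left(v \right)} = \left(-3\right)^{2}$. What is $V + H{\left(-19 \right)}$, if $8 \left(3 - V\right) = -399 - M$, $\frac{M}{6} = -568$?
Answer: $- \frac{2913}{8} \approx -364.13$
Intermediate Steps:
$M = -3408$ ($M = 6 \left(-568\right) = -3408$)
$V = - \frac{2985}{8}$ ($V = 3 - \frac{-399 - -3408}{8} = 3 - \frac{-399 + 3408}{8} = 3 - \frac{3009}{8} = - \frac{2985}{8} \approx -373.13$)
$H{\left(v \right)} = 9$
$V + H{\left(-19 \right)} = - \frac{2985}{8} + 9 = - \frac{2913}{8}$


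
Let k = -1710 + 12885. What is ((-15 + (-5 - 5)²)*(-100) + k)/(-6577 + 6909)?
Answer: 2675/332 ≈ 8.0572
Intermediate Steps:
k = 11175
((-15 + (-5 - 5)²)*(-100) + k)/(-6577 + 6909) = ((-15 + (-5 - 5)²)*(-100) + 11175)/(-6577 + 6909) = ((-15 + (-10)²)*(-100) + 11175)/332 = ((-15 + 100)*(-100) + 11175)*(1/332) = (85*(-100) + 11175)*(1/332) = (-8500 + 11175)*(1/332) = 2675*(1/332) = 2675/332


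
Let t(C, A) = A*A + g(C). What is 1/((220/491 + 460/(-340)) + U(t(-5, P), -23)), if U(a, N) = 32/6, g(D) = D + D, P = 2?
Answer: 25041/110893 ≈ 0.22581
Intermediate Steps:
g(D) = 2*D
t(C, A) = A² + 2*C (t(C, A) = A*A + 2*C = A² + 2*C)
U(a, N) = 16/3 (U(a, N) = 32*(⅙) = 16/3)
1/((220/491 + 460/(-340)) + U(t(-5, P), -23)) = 1/((220/491 + 460/(-340)) + 16/3) = 1/((220*(1/491) + 460*(-1/340)) + 16/3) = 1/((220/491 - 23/17) + 16/3) = 1/(-7553/8347 + 16/3) = 1/(110893/25041) = 25041/110893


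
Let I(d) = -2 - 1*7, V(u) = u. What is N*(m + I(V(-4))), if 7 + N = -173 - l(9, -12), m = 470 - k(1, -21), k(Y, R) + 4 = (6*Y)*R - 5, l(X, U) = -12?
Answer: -100128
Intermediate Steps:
I(d) = -9 (I(d) = -2 - 7 = -9)
k(Y, R) = -9 + 6*R*Y (k(Y, R) = -4 + ((6*Y)*R - 5) = -4 + (6*R*Y - 5) = -4 + (-5 + 6*R*Y) = -9 + 6*R*Y)
m = 605 (m = 470 - (-9 + 6*(-21)*1) = 470 - (-9 - 126) = 470 - 1*(-135) = 470 + 135 = 605)
N = -168 (N = -7 + (-173 - 1*(-12)) = -7 + (-173 + 12) = -7 - 161 = -168)
N*(m + I(V(-4))) = -168*(605 - 9) = -168*596 = -100128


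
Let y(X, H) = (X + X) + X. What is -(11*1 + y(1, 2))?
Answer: -14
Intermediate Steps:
y(X, H) = 3*X (y(X, H) = 2*X + X = 3*X)
-(11*1 + y(1, 2)) = -(11*1 + 3*1) = -(11 + 3) = -1*14 = -14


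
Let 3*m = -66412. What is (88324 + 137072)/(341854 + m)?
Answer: 338094/479575 ≈ 0.70499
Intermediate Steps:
m = -66412/3 (m = (⅓)*(-66412) = -66412/3 ≈ -22137.)
(88324 + 137072)/(341854 + m) = (88324 + 137072)/(341854 - 66412/3) = 225396/(959150/3) = 225396*(3/959150) = 338094/479575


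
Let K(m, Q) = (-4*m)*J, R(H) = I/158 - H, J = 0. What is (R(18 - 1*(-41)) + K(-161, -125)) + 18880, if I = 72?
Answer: 1486895/79 ≈ 18821.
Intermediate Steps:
R(H) = 36/79 - H (R(H) = 72/158 - H = 72*(1/158) - H = 36/79 - H)
K(m, Q) = 0 (K(m, Q) = -4*m*0 = 0)
(R(18 - 1*(-41)) + K(-161, -125)) + 18880 = ((36/79 - (18 - 1*(-41))) + 0) + 18880 = ((36/79 - (18 + 41)) + 0) + 18880 = ((36/79 - 1*59) + 0) + 18880 = ((36/79 - 59) + 0) + 18880 = (-4625/79 + 0) + 18880 = -4625/79 + 18880 = 1486895/79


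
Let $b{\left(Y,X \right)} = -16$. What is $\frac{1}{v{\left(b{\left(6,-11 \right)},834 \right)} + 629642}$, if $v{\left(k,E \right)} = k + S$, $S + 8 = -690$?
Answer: $\frac{1}{628928} \approx 1.59 \cdot 10^{-6}$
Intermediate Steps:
$S = -698$ ($S = -8 - 690 = -698$)
$v{\left(k,E \right)} = -698 + k$ ($v{\left(k,E \right)} = k - 698 = -698 + k$)
$\frac{1}{v{\left(b{\left(6,-11 \right)},834 \right)} + 629642} = \frac{1}{\left(-698 - 16\right) + 629642} = \frac{1}{-714 + 629642} = \frac{1}{628928}$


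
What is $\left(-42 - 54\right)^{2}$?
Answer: $9216$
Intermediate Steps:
$\left(-42 - 54\right)^{2} = \left(-96\right)^{2} = 9216$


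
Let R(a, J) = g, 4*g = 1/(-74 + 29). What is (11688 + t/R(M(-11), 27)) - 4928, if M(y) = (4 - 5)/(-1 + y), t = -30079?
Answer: 5420980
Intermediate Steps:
g = -1/180 (g = 1/(4*(-74 + 29)) = (¼)/(-45) = (¼)*(-1/45) = -1/180 ≈ -0.0055556)
M(y) = -1/(-1 + y)
R(a, J) = -1/180
(11688 + t/R(M(-11), 27)) - 4928 = (11688 - 30079/(-1/180)) - 4928 = (11688 - 30079*(-180)) - 4928 = (11688 + 5414220) - 4928 = 5425908 - 4928 = 5420980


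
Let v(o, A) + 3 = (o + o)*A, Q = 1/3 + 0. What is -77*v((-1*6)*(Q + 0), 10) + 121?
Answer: 3432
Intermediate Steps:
Q = ⅓ (Q = ⅓ + 0 = ⅓ ≈ 0.33333)
v(o, A) = -3 + 2*A*o (v(o, A) = -3 + (o + o)*A = -3 + (2*o)*A = -3 + 2*A*o)
-77*v((-1*6)*(Q + 0), 10) + 121 = -77*(-3 + 2*10*((-1*6)*(⅓ + 0))) + 121 = -77*(-3 + 2*10*(-6*⅓)) + 121 = -77*(-3 + 2*10*(-2)) + 121 = -77*(-3 - 40) + 121 = -77*(-43) + 121 = 3311 + 121 = 3432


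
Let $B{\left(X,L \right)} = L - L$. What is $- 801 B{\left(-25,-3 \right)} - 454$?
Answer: $-454$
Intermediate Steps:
$B{\left(X,L \right)} = 0$
$- 801 B{\left(-25,-3 \right)} - 454 = \left(-801\right) 0 - 454 = 0 - 454 = -454$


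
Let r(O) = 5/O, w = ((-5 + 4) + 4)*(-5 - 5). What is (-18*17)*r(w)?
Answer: 51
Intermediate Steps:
w = -30 (w = (-1 + 4)*(-10) = 3*(-10) = -30)
(-18*17)*r(w) = (-18*17)*(5/(-30)) = -1530*(-1)/30 = -306*(-⅙) = 51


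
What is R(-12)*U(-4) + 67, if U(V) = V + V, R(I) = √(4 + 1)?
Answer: 67 - 8*√5 ≈ 49.111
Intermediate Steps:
R(I) = √5
U(V) = 2*V
R(-12)*U(-4) + 67 = √5*(2*(-4)) + 67 = √5*(-8) + 67 = -8*√5 + 67 = 67 - 8*√5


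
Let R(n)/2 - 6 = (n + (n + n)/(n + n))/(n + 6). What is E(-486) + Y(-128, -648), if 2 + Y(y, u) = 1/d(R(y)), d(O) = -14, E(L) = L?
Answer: -6833/14 ≈ -488.07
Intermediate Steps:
R(n) = 12 + 2*(1 + n)/(6 + n) (R(n) = 12 + 2*((n + (n + n)/(n + n))/(n + 6)) = 12 + 2*((n + (2*n)/((2*n)))/(6 + n)) = 12 + 2*((n + (2*n)*(1/(2*n)))/(6 + n)) = 12 + 2*((n + 1)/(6 + n)) = 12 + 2*((1 + n)/(6 + n)) = 12 + 2*(1 + n)/(6 + n))
Y(y, u) = -29/14 (Y(y, u) = -2 + 1/(-14) = -2 - 1/14 = -29/14)
E(-486) + Y(-128, -648) = -486 - 29/14 = -6833/14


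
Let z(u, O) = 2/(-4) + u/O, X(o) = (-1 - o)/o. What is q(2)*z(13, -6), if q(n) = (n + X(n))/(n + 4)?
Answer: -2/9 ≈ -0.22222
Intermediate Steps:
X(o) = (-1 - o)/o
z(u, O) = -½ + u/O (z(u, O) = 2*(-¼) + u/O = -½ + u/O)
q(n) = (n + (-1 - n)/n)/(4 + n) (q(n) = (n + (-1 - n)/n)/(n + 4) = (n + (-1 - n)/n)/(4 + n))
q(2)*z(13, -6) = ((-1 + 2² - 1*2)/(2*(4 + 2)))*((13 - ½*(-6))/(-6)) = ((½)*(-1 + 4 - 2)/6)*(-(13 + 3)/6) = ((½)*(⅙)*1)*(-⅙*16) = (1/12)*(-8/3) = -2/9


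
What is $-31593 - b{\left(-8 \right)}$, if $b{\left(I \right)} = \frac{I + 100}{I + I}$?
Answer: $- \frac{126349}{4} \approx -31587.0$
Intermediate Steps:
$b{\left(I \right)} = \frac{100 + I}{2 I}$
$-31593 - b{\left(-8 \right)} = -31593 - \frac{100 - 8}{2 \left(-8\right)} = -31593 - \frac{1}{2} \left(- \frac{1}{8}\right) 92 = -31593 - - \frac{23}{4} = -31593 + \frac{23}{4} = - \frac{126349}{4}$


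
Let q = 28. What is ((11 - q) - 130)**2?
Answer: 21609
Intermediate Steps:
((11 - q) - 130)**2 = ((11 - 1*28) - 130)**2 = ((11 - 28) - 130)**2 = (-17 - 130)**2 = (-147)**2 = 21609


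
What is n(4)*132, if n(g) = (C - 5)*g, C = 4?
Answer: -528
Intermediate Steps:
n(g) = -g (n(g) = (4 - 5)*g = -g)
n(4)*132 = -1*4*132 = -4*132 = -528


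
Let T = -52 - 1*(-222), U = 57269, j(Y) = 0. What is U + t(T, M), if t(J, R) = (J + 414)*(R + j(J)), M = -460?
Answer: -211371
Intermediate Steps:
T = 170 (T = -52 + 222 = 170)
t(J, R) = R*(414 + J) (t(J, R) = (J + 414)*(R + 0) = (414 + J)*R = R*(414 + J))
U + t(T, M) = 57269 - 460*(414 + 170) = 57269 - 460*584 = 57269 - 268640 = -211371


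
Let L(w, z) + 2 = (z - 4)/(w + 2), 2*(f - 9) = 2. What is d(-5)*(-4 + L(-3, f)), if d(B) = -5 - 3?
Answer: 96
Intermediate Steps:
f = 10 (f = 9 + (½)*2 = 9 + 1 = 10)
L(w, z) = -2 + (-4 + z)/(2 + w) (L(w, z) = -2 + (z - 4)/(w + 2) = -2 + (-4 + z)/(2 + w))
d(B) = -8
d(-5)*(-4 + L(-3, f)) = -8*(-4 + (-8 + 10 - 2*(-3))/(2 - 3)) = -8*(-4 + (-8 + 10 + 6)/(-1)) = -8*(-4 - 1*8) = -8*(-4 - 8) = -8*(-12) = 96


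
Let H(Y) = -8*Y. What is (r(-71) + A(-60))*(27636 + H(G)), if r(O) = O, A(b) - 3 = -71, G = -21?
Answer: -3864756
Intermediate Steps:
A(b) = -68 (A(b) = 3 - 71 = -68)
(r(-71) + A(-60))*(27636 + H(G)) = (-71 - 68)*(27636 - 8*(-21)) = -139*(27636 + 168) = -139*27804 = -3864756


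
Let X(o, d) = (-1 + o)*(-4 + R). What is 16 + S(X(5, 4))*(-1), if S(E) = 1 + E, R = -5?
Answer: 51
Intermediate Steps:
X(o, d) = 9 - 9*o (X(o, d) = (-1 + o)*(-4 - 5) = (-1 + o)*(-9) = 9 - 9*o)
16 + S(X(5, 4))*(-1) = 16 + (1 + (9 - 9*5))*(-1) = 16 + (1 + (9 - 45))*(-1) = 16 + (1 - 36)*(-1) = 16 - 35*(-1) = 16 + 35 = 51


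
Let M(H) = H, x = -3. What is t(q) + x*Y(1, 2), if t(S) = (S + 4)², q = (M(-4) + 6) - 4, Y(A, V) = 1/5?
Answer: 17/5 ≈ 3.4000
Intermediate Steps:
Y(A, V) = ⅕
q = -2 (q = (-4 + 6) - 4 = 2 - 4 = -2)
t(S) = (4 + S)²
t(q) + x*Y(1, 2) = (4 - 2)² - 3*⅕ = 2² - ⅗ = 4 - ⅗ = 17/5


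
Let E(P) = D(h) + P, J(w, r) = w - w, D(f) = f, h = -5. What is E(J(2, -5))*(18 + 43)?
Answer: -305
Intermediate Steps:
J(w, r) = 0
E(P) = -5 + P
E(J(2, -5))*(18 + 43) = (-5 + 0)*(18 + 43) = -5*61 = -305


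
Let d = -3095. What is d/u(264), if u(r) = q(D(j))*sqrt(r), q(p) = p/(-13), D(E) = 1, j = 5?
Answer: 40235*sqrt(66)/132 ≈ 2476.3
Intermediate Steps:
q(p) = -p/13 (q(p) = p*(-1/13) = -p/13)
u(r) = -sqrt(r)/13 (u(r) = (-1/13*1)*sqrt(r) = -sqrt(r)/13)
d/u(264) = -3095*(-13*sqrt(66)/132) = -(-40235)*sqrt(66)/132 = 40235*sqrt(66)/132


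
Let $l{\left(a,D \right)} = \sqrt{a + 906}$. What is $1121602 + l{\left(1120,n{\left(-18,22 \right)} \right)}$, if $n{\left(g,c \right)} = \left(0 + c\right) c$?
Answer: $1121602 + \sqrt{2026} \approx 1.1216 \cdot 10^{6}$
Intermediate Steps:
$n{\left(g,c \right)} = c^{2}$ ($n{\left(g,c \right)} = c c = c^{2}$)
$l{\left(a,D \right)} = \sqrt{906 + a}$
$1121602 + l{\left(1120,n{\left(-18,22 \right)} \right)} = 1121602 + \sqrt{906 + 1120} = 1121602 + \sqrt{2026}$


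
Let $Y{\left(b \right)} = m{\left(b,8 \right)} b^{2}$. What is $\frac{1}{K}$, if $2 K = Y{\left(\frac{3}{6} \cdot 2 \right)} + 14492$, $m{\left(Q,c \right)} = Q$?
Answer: $\frac{2}{14493} \approx 0.000138$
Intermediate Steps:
$Y{\left(b \right)} = b^{3}$ ($Y{\left(b \right)} = b b^{2} = b^{3}$)
$K = \frac{14493}{2}$ ($K = \frac{\left(\frac{3}{6} \cdot 2\right)^{3} + 14492}{2} = \frac{\left(3 \cdot \frac{1}{6} \cdot 2\right)^{3} + 14492}{2} = \frac{\left(\frac{1}{2} \cdot 2\right)^{3} + 14492}{2} = \frac{1^{3} + 14492}{2} = \frac{1 + 14492}{2} = \frac{1}{2} \cdot 14493 = \frac{14493}{2} \approx 7246.5$)
$\frac{1}{K} = \frac{1}{\frac{14493}{2}} = \frac{2}{14493}$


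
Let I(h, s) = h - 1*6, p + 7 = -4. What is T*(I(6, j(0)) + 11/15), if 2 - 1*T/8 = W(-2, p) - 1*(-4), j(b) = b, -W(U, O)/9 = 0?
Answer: -176/15 ≈ -11.733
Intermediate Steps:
p = -11 (p = -7 - 4 = -11)
W(U, O) = 0 (W(U, O) = -9*0 = 0)
I(h, s) = -6 + h (I(h, s) = h - 6 = -6 + h)
T = -16 (T = 16 - 8*(0 - 1*(-4)) = 16 - 8*(0 + 4) = 16 - 8*4 = 16 - 32 = -16)
T*(I(6, j(0)) + 11/15) = -16*((-6 + 6) + 11/15) = -16*(0 + 11*(1/15)) = -16*(0 + 11/15) = -16*11/15 = -176/15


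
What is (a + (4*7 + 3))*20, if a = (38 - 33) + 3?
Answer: 780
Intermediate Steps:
a = 8 (a = 5 + 3 = 8)
(a + (4*7 + 3))*20 = (8 + (4*7 + 3))*20 = (8 + (28 + 3))*20 = (8 + 31)*20 = 39*20 = 780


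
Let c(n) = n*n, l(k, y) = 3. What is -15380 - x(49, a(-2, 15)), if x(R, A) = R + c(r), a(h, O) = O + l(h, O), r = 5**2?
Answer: -16054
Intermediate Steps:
r = 25
c(n) = n**2
a(h, O) = 3 + O (a(h, O) = O + 3 = 3 + O)
x(R, A) = 625 + R (x(R, A) = R + 25**2 = R + 625 = 625 + R)
-15380 - x(49, a(-2, 15)) = -15380 - (625 + 49) = -15380 - 1*674 = -15380 - 674 = -16054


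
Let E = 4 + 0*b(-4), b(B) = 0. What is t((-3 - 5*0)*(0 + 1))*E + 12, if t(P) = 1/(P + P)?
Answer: 34/3 ≈ 11.333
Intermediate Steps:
t(P) = 1/(2*P)
E = 4 (E = 4 + 0*0 = 4 + 0 = 4)
t((-3 - 5*0)*(0 + 1))*E + 12 = (1/(2*(((-3 - 5*0)*(0 + 1)))))*4 + 12 = (1/(2*(((-3 + 0)*1))))*4 + 12 = (1/(2*((-3*1))))*4 + 12 = ((½)/(-3))*4 + 12 = ((½)*(-⅓))*4 + 12 = -⅙*4 + 12 = -⅔ + 12 = 34/3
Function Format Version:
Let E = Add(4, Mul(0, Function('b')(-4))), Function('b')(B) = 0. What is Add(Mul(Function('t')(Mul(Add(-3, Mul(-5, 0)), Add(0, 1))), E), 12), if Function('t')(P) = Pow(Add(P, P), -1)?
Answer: Rational(34, 3) ≈ 11.333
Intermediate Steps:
Function('t')(P) = Mul(Rational(1, 2), Pow(P, -1)) (Function('t')(P) = Pow(Mul(2, P), -1) = Mul(Rational(1, 2), Pow(P, -1)))
E = 4 (E = Add(4, Mul(0, 0)) = Add(4, 0) = 4)
Add(Mul(Function('t')(Mul(Add(-3, Mul(-5, 0)), Add(0, 1))), E), 12) = Add(Mul(Mul(Rational(1, 2), Pow(Mul(Add(-3, Mul(-5, 0)), Add(0, 1)), -1)), 4), 12) = Add(Mul(Mul(Rational(1, 2), Pow(Mul(Add(-3, 0), 1), -1)), 4), 12) = Add(Mul(Mul(Rational(1, 2), Pow(Mul(-3, 1), -1)), 4), 12) = Add(Mul(Mul(Rational(1, 2), Pow(-3, -1)), 4), 12) = Add(Mul(Mul(Rational(1, 2), Rational(-1, 3)), 4), 12) = Add(Mul(Rational(-1, 6), 4), 12) = Add(Rational(-2, 3), 12) = Rational(34, 3)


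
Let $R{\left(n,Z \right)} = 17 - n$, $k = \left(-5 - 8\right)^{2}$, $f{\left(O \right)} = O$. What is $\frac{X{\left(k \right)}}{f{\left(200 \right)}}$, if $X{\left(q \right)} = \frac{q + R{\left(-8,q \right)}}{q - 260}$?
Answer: $- \frac{97}{9100} \approx -0.010659$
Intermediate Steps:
$k = 169$ ($k = \left(-13\right)^{2} = 169$)
$X{\left(q \right)} = \frac{25 + q}{-260 + q}$ ($X{\left(q \right)} = \frac{q + \left(17 - -8\right)}{q - 260} = \frac{q + \left(17 + 8\right)}{-260 + q} = \frac{q + 25}{-260 + q} = \frac{25 + q}{-260 + q}$)
$\frac{X{\left(k \right)}}{f{\left(200 \right)}} = \frac{\frac{1}{-260 + 169} \left(25 + 169\right)}{200} = \frac{1}{-91} \cdot 194 \cdot \frac{1}{200} = \left(- \frac{1}{91}\right) 194 \cdot \frac{1}{200} = \left(- \frac{194}{91}\right) \frac{1}{200} = - \frac{97}{9100}$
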